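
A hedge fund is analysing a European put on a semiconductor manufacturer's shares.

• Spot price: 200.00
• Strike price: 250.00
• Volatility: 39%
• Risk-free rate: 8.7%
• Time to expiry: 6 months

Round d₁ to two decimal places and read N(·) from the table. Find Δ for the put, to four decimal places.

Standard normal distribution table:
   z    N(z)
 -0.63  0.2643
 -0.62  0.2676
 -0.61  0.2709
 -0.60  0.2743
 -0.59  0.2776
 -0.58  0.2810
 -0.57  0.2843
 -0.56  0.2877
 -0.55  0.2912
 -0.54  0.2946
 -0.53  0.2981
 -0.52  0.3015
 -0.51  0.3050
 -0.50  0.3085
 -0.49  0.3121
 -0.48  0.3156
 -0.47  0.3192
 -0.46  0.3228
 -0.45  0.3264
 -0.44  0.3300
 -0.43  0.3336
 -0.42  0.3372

T = 0.5;  σ√T = 0.2758
d₁ = [ln(200/250) + (0.087 + 0.39²/2)·0.5] / 0.2758 = [-0.2231 + 0.0815] / 0.2758 = -0.5135 ≈ -0.51
N(d₁) = N(-0.51) = 0.3050
Δ_put = N(d₁) − 1 = 0.3050 − 1 = -0.6950

-0.6950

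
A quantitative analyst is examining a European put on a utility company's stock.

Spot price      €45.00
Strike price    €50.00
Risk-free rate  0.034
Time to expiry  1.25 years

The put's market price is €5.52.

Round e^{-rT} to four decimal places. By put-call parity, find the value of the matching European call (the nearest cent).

exp(−rT) = exp(−0.034·1.25) = 0.9584
Put-call parity: C − P = S − K·e^(−rT) = 45 − 50·0.9584 = 45 − 47.9200 = -2.9200
C = P + (C − P) = 5.52 + (-2.9200) = 2.6000

€2.60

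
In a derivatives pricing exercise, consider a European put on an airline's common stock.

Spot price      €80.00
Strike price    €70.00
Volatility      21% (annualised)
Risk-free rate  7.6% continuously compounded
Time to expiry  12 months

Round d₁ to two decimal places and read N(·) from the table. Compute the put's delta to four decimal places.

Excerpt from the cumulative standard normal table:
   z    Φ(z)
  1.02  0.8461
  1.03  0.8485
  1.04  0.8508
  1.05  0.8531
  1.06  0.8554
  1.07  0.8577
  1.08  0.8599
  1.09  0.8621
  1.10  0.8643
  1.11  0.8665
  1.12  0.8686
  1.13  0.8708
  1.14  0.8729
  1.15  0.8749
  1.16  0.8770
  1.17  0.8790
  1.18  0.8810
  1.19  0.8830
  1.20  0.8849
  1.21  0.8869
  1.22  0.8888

σ√T = 0.21·√1 = 0.2100
ln(S/K) + (r + σ²/2)T = ln(80/70) + (0.076 + 0.21²/2)·1 = 0.1335 + 0.0980 = 0.2316
d₁ = 0.2316 / 0.2100 = 1.1028 ⇒ 1.10
N(d₁) = N(1.10) = 0.8643
Δ_put = N(d₁) − 1 = 0.8643 − 1 = -0.1357

-0.1357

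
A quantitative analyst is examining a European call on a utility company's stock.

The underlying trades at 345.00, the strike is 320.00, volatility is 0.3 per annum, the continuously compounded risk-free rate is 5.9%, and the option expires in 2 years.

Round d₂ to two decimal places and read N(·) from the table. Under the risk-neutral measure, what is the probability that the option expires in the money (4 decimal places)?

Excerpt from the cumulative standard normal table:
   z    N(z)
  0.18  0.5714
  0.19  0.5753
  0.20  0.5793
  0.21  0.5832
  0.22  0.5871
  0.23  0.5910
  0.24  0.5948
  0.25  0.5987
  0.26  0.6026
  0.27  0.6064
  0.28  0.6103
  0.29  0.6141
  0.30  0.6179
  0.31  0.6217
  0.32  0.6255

0.5948

σ√T = 0.3 × 1.4142 = 0.4243
d₁ = [ln(345/320) + (0.059 + 0.3²/2)·2] / 0.4243 = [0.0752 + 0.2080] / 0.4243 = 0.6676 which rounds to 0.67
d₂ = d₁ − σ√T = 0.6676 − 0.4243 = 0.2433 which rounds to 0.24
Pr(exercise) under Q = N(d₂) = 0.5948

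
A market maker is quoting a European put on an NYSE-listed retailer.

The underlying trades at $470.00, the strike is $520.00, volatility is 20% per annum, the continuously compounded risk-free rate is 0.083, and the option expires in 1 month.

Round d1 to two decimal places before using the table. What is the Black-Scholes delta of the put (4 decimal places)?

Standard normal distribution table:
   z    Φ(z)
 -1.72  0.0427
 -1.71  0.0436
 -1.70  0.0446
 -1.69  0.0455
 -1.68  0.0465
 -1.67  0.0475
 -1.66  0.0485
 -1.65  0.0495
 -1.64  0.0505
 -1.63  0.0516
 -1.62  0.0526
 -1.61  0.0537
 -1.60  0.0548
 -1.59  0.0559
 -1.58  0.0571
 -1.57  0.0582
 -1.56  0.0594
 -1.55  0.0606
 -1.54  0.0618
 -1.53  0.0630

-0.9452

σ√T = 0.2·√0.08333 = 0.0577
d₁ = [ln(470/520) + (0.083 + 0.2²/2)·0.08333] / 0.0577 = [-0.1011 + 0.0086] / 0.0577 = -1.6024 → -1.60
N(d₁) = N(-1.60) = 0.0548
Δ_put = N(d₁) − 1 = 0.0548 − 1 = -0.9452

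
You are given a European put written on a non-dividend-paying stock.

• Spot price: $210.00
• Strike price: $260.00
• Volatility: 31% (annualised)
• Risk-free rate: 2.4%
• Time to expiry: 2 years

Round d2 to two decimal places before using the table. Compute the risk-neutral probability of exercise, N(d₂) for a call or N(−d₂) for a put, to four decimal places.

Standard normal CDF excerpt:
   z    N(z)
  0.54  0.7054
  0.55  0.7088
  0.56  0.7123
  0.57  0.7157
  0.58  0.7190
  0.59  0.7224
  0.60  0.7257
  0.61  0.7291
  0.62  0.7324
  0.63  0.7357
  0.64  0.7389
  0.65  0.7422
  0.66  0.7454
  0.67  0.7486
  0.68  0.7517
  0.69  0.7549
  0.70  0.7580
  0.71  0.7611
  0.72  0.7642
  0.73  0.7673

0.7257

T = 2;  σ√T = 0.4384
d₁ = [ln(210/260) + (0.024 + 0.31²/2)·2] / 0.4384 = [-0.2136 + 0.1441] / 0.4384 = -0.1585 ⇒ -0.16
d₂ = d₁ − σ√T = -0.1585 − 0.4384 = -0.5969 ⇒ -0.60
Pr(exercise) under Q = N(−d₂) = N(0.60) = 0.7257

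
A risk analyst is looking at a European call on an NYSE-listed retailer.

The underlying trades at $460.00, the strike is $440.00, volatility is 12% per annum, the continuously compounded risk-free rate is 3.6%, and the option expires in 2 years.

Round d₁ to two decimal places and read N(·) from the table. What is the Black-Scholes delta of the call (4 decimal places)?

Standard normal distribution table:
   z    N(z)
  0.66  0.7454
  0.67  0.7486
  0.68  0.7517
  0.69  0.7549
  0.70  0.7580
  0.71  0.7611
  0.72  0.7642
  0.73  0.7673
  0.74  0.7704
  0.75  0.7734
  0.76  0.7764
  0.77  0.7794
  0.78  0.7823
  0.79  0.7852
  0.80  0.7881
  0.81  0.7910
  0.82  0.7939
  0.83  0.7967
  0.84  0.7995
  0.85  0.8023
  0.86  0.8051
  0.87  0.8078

σ√T = 0.12·√2 = 0.1697
ln(S/K) + (r + σ²/2)T = ln(460/440) + (0.036 + 0.12²/2)·2 = 0.0445 + 0.0864 = 0.1309
d₁ = 0.1309 / 0.1697 = 0.7711 ⇒ 0.77
N(d₁) = N(0.77) = 0.7794
Δ_call = N(d₁) = 0.7794

0.7794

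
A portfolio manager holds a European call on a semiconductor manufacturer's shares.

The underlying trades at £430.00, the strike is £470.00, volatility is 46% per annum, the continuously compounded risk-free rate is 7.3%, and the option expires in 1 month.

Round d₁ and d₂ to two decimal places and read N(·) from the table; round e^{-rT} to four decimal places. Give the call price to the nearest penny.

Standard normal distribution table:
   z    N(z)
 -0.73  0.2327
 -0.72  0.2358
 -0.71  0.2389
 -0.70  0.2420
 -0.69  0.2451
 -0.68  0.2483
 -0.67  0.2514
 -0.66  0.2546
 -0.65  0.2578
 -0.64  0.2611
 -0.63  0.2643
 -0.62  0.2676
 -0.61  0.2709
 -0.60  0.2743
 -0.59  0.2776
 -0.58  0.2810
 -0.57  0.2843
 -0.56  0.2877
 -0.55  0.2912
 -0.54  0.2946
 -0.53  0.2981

σ√T = 0.46·√0.08333 = 0.1328
d₁ = [ln(430/470) + (0.073 + 0.46²/2)·0.08333] / 0.1328 = [-0.0889 + 0.0149] / 0.1328 = -0.5576 ⇒ -0.56
d₂ = d₁ − σ√T = -0.5576 − 0.1328 = -0.6904 ⇒ -0.69
exp(−rT) = exp(−0.073·0.08333) = 0.9939
C = 430·N(-0.56) − 470·0.9939·N(-0.69) = 430·0.2877 − 470·0.9939·0.2451 = 123.7110 − 114.4943 = 9.2167

£9.22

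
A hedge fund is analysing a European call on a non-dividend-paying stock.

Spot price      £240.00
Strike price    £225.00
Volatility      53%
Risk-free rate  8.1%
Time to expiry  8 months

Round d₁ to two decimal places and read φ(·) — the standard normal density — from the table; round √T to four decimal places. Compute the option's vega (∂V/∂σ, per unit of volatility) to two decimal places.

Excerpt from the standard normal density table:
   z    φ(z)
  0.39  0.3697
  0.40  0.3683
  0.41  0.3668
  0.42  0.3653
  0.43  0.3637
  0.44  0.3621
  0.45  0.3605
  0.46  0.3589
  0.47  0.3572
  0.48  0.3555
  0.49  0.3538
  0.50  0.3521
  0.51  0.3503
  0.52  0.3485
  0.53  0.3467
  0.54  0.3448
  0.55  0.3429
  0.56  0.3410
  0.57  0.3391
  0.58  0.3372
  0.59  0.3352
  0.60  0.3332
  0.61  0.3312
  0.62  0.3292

69.33

σ√T = 0.53·√0.6667 = 0.4327
d₁ = [ln(240/225) + (0.081 + 0.53²/2)·0.6667] / 0.4327 = [0.0645 + 0.1476] / 0.4327 = 0.4903 → 0.49
√T = √0.6667 = 0.8165
φ(d₁) = φ(0.49) = 0.3538
vega = S·φ(d₁)·√T = 240·0.3538·0.8165 = 69.3306
(Vega is the same for a European call and put with the same parameters.)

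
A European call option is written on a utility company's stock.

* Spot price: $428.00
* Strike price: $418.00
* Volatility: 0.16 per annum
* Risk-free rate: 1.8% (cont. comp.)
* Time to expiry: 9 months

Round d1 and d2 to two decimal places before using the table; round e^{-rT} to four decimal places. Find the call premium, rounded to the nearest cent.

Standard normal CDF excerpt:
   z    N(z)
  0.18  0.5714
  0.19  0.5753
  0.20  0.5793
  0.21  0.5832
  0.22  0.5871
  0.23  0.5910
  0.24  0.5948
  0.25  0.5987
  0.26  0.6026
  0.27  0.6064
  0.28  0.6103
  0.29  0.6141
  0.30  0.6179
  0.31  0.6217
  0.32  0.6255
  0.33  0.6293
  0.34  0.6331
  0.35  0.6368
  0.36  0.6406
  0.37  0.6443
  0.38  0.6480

σ√T = 0.16 × 0.8660 = 0.1386
ln(S/K) + (r + σ²/2)T = ln(428/418) + (0.018 + 0.16²/2)·0.75 = 0.0236 + 0.0231 = 0.0467
d₁ = 0.0467 / 0.1386 = 0.3373 ⇒ 0.34
d₂ = d₁ − σ√T = 0.3373 − 0.1386 = 0.1988 ⇒ 0.20
e^(−rT) = e^(−0.018·0.75) = 0.9866
C = 428·N(0.34) − 418·0.9866·N(0.20) = 428·0.6331 − 418·0.9866·0.5793 = 270.9668 − 238.9026 = 32.0642

$32.06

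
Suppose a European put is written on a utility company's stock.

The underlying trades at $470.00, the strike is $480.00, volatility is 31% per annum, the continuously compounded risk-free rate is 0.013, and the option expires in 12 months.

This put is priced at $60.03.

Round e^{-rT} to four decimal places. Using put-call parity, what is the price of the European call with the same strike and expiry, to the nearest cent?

$56.22

e^(−rT) = e^(−0.013·1) = 0.9871
Put-call parity: C − P = S − K·e^(−rT) = 470 − 480·0.9871 = 470 − 473.8080 = -3.8080
C = P + (C − P) = 60.03 + (-3.8080) = 56.2220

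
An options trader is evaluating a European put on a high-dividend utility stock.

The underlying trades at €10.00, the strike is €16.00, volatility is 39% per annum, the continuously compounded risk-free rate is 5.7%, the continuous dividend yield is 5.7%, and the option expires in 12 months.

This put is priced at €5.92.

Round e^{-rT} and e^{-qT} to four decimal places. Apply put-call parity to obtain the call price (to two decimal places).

exp(−qT) = exp(−0.057·1) = 0.9446;  exp(−rT) = exp(−0.057·1) = 0.9446
Put-call parity: C − P = S·e^(−qT) − K·e^(−rT) = 10·0.9446 − 16·0.9446 = 9.4460 − 15.1136 = -5.6676
C = P + (C − P) = 5.92 + (-5.6676) = 0.2524

€0.25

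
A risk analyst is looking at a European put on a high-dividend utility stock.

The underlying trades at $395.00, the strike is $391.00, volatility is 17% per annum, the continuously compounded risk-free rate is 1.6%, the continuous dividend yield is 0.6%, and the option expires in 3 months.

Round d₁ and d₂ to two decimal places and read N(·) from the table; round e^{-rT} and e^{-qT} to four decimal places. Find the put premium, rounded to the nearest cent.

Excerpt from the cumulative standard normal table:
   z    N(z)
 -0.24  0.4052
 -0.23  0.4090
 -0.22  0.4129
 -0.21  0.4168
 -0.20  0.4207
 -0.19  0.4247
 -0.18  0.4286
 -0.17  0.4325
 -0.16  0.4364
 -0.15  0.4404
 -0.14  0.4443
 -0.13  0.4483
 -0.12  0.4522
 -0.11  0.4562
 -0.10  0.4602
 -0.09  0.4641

$10.16

σ√T = 0.17·√0.25 = 0.0850
d₁ = [ln(395/391) + (0.016 − 0.006 + ½·0.17²)·0.25] / (σ√T) = (0.0102 + 0.0061) / 0.0850 = 0.1917 → 0.19
d₂ = 0.1917 − 0.0850 = 0.1067 → 0.11
e^(−qT) = e^(−0.006·0.25) = 0.9985;  e^(−rT) = e^(−0.016·0.25) = 0.9960
N(−d₂) = N(-0.11) = 0.4562;  N(−d₁) = N(-0.19) = 0.4247
P = 391·0.9960·0.4562 − 395·0.9985·0.4247 = 177.6607 − 167.5049 = 10.1558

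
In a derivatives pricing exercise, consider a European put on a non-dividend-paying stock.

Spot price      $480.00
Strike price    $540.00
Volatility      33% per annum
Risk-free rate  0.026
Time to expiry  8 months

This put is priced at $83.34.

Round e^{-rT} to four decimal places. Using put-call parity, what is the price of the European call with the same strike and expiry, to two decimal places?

exp(−rT) = exp(−0.026·0.6667) = 0.9828
Put-call parity: C − P = S − K·e^(−rT) = 480 − 540·0.9828 = 480 − 530.7120 = -50.7120
C = P + (C − P) = 83.34 + (-50.7120) = 32.6280

$32.63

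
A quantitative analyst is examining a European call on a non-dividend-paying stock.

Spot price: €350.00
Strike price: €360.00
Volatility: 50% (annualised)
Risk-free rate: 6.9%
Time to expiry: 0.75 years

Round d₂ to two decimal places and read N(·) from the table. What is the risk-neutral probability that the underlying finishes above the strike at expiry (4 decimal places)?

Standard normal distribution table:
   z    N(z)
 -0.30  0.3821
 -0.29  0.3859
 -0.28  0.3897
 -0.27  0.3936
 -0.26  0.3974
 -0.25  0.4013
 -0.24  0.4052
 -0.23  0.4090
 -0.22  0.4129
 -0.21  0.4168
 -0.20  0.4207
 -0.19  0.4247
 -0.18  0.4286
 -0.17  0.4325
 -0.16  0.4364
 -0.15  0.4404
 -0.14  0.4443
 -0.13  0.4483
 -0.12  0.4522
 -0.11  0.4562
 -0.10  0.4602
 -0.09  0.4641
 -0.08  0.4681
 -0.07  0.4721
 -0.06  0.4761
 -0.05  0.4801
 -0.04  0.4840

0.4364

σ√T = 0.5 × 0.8660 = 0.4330
d₁ = [ln(350/360) + (0.069 + ½·0.5²)·0.75] / (σ√T) = (-0.0282 + 0.1455) / 0.4330 = 0.2710 ⇒ 0.27
d₂ = 0.2710 − 0.4330 = -0.1621 ⇒ -0.16
Pr(exercise) under Q = N(d₂) = 0.4364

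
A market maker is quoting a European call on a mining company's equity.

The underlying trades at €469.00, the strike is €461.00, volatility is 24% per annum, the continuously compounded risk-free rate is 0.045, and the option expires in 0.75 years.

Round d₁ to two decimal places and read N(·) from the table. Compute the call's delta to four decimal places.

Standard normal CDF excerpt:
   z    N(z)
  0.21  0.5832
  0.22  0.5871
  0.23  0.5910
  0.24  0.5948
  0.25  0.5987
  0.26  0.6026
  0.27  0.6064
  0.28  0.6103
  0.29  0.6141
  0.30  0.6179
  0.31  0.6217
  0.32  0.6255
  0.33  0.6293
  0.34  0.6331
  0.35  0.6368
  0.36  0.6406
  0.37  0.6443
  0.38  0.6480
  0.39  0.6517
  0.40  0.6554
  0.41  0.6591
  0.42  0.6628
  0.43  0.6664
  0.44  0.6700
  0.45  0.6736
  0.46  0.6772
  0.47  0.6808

T = 0.75;  σ√T = 0.2078
d₁ = [ln(469/461) + (0.045 + 0.24²/2)·0.75] / 0.2078 = [0.0172 + 0.0554] / 0.2078 = 0.3491 → 0.35
N(d₁) = N(0.35) = 0.6368
Δ_call = N(d₁) = 0.6368

0.6368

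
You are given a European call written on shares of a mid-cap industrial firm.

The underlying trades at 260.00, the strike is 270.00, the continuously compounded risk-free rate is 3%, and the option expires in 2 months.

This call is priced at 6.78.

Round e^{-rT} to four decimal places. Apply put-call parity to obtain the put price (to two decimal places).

exp(−rT) = exp(−0.03·0.1667) = 0.9950
Put-call parity: C − P = S − K·e^(−rT) = 260 − 270·0.9950 = 260 − 268.6500 = -8.6500
P = C − (C − P) = 6.78 − (-8.6500) = 15.4300

15.43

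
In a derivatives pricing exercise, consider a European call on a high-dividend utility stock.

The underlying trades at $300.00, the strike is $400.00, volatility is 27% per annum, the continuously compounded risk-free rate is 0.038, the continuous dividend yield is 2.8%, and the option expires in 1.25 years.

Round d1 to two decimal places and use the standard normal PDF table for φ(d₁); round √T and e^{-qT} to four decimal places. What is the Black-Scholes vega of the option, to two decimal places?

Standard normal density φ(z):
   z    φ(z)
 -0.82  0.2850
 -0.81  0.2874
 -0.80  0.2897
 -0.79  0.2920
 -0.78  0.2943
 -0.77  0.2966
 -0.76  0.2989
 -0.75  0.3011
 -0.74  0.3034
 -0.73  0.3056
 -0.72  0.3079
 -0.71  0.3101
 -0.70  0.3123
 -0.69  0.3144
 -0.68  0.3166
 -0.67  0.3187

96.80

T = 1.25;  σ√T = 0.3019
ln(S/K) + (r − q + σ²/2)T = ln(300/400) + (0.038 − 0.028 + 0.27²/2)·1.25 = -0.2877 + 0.0581 = -0.2296
d₁ = -0.2296 / 0.3019 = -0.7607 ≈ -0.76
√T = √1.25 = 1.1180
φ(d₁) = φ(-0.76) = 0.2989
e^(−qT) = e^(−0.028·1.25) = 0.9656
vega = S·e^(−qT)·φ(d₁)·√T = 300·0.9656·0.2989·1.1180 = 96.8024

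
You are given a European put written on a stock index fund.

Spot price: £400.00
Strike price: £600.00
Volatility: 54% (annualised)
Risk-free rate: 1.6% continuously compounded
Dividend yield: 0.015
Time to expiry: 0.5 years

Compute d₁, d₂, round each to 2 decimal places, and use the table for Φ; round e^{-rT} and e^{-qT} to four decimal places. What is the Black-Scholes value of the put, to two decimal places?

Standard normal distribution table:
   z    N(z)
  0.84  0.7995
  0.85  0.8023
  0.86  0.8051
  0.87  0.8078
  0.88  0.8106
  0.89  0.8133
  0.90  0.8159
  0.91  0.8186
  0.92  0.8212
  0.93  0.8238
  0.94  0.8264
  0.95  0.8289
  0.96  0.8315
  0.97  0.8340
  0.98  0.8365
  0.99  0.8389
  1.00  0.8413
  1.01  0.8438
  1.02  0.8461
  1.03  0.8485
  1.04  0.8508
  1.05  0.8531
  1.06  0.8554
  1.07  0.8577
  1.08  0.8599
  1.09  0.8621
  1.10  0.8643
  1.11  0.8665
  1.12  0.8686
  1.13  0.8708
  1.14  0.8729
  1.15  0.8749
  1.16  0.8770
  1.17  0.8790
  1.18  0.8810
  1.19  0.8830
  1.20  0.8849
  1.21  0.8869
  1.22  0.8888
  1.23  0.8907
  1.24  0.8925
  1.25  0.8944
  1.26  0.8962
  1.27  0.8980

£211.65

σ√T = 0.54 × 0.7071 = 0.3818
d₁ = [ln(400/600) + (0.016 − 0.015 + ½·0.54²)·0.5] / (σ√T) = (-0.4055 + 0.0734) / 0.3818 = -0.8696 → -0.87
d₂ = -0.8696 − 0.3818 = -1.2515 → -1.25
exp(−qT) = exp(−0.015·0.5) = 0.9925;  exp(−rT) = exp(−0.016·0.5) = 0.9920
P = 600·0.9920·N(1.25) − 400·0.9925·N(0.87) = 600·0.9920·0.8944 − 400·0.9925·0.8078 = 532.3469 − 320.6966 = 211.6503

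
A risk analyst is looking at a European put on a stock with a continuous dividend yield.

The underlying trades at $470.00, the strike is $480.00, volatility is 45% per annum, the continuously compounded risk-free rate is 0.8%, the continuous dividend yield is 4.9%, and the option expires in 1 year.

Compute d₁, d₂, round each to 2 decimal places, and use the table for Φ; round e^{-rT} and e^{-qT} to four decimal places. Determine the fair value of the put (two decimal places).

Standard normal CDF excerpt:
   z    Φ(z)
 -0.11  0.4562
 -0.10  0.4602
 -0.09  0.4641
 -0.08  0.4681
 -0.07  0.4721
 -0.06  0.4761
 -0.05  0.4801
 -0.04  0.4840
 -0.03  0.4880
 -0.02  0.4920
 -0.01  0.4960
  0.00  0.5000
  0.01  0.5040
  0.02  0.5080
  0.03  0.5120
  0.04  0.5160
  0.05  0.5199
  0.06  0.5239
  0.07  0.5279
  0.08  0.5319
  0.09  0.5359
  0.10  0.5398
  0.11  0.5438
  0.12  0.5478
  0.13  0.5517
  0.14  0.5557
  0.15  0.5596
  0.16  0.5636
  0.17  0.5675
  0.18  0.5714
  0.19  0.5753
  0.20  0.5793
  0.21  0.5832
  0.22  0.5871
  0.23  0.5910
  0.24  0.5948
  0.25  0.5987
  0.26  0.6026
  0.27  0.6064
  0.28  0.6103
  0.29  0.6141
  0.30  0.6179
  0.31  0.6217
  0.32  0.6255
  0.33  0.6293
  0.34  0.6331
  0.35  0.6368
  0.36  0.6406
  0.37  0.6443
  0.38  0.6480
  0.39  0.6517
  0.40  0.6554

σ√T = 0.45 × 1.0000 = 0.4500
d₁ = [ln(470/480) + (0.008 − 0.049 + ½·0.45²)·1] / (σ√T) = (-0.0211 + 0.0603) / 0.4500 = 0.0871 which rounds to 0.09
d₂ = 0.0871 − 0.4500 = -0.3629 which rounds to -0.36
e^(−qT) = e^(−0.049·1) = 0.9522;  e^(−rT) = e^(−0.008·1) = 0.9920
P = 480·0.9920·N(0.36) − 470·0.9522·N(-0.09) = 480·0.9920·0.6406 − 470·0.9522·0.4641 = 305.0281 − 207.7005 = 97.3276

$97.33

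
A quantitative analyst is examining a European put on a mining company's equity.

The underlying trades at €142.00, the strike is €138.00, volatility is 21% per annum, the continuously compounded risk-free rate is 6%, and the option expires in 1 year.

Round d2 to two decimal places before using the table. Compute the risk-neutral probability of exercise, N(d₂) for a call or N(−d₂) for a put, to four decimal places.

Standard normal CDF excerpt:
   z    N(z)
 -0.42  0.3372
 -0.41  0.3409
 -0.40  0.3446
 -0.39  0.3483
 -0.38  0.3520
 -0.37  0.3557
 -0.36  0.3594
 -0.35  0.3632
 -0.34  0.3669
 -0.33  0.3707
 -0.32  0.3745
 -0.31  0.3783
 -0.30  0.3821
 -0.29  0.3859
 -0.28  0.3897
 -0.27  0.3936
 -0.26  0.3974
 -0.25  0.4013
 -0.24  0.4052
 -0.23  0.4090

T = 1;  σ√T = 0.2100
d₁ = [ln(142/138) + (0.06 + ½·0.21²)·1] / (σ√T) = (0.0286 + 0.0820) / 0.2100 = 0.5268 which rounds to 0.53
d₂ = 0.5268 − 0.2100 = 0.3168 which rounds to 0.32
Risk-neutral Pr[S_T < K] = N(−d₂) = N(-0.32) = 0.3745

0.3745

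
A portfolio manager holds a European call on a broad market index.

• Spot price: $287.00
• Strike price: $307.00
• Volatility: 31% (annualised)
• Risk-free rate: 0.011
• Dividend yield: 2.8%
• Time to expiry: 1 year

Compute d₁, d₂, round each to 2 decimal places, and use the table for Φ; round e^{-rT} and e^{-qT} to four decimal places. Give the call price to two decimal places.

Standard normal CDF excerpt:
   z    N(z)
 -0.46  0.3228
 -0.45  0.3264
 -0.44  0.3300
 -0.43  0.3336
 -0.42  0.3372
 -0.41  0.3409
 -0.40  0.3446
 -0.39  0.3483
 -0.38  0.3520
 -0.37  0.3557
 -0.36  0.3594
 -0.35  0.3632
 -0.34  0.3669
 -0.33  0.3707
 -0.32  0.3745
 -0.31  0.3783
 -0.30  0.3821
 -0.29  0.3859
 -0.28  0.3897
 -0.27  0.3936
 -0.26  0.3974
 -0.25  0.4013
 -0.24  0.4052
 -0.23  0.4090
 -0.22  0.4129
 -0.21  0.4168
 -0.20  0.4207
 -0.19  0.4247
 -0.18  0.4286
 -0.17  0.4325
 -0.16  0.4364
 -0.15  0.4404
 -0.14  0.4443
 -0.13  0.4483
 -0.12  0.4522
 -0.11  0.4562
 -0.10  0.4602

$24.90

T = 1;  σ√T = 0.3100
d₁ = [ln(287/307) + (0.011 − 0.028 + 0.31²/2)·1] / 0.3100 = [-0.0674 + 0.0311] / 0.3100 = -0.1171 ⇒ -0.12
d₂ = d₁ − σ√T = -0.1171 − 0.3100 = -0.4271 ⇒ -0.43
e^(−qT) = e^(−0.028·1) = 0.9724;  e^(−rT) = e^(−0.011·1) = 0.9891
C = 287·0.9724·N(-0.12) − 307·0.9891·N(-0.43) = 287·0.9724·0.4522 − 307·0.9891·0.3336 = 126.1994 − 101.2989 = 24.9006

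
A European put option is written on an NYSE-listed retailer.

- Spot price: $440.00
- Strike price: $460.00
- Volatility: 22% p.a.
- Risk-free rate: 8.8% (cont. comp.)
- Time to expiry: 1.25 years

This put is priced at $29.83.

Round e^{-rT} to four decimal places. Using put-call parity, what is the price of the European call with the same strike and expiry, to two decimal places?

$57.76

exp(−rT) = exp(−0.088·1.25) = 0.8958
Put-call parity: C − P = S − K·e^(−rT) = 440 − 460·0.8958 = 440 − 412.0680 = 27.9320
C = P + (C − P) = 29.83 + (27.9320) = 57.7620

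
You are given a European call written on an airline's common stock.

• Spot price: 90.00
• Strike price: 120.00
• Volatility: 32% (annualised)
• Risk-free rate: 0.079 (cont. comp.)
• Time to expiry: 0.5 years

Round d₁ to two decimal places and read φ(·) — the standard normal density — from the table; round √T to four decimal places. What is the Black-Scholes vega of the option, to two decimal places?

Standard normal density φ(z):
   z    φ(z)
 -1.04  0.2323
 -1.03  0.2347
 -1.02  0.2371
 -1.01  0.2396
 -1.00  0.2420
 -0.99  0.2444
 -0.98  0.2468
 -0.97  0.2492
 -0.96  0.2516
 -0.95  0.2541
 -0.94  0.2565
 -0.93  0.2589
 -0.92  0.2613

15.71

σ√T = 0.32·√0.5 = 0.2263
ln(S/K) + (r + σ²/2)T = ln(90/120) + (0.079 + 0.32²/2)·0.5 = -0.2877 + 0.0651 = -0.2226
d₁ = -0.2226 / 0.2263 = -0.9837 → -0.98
√T = √0.5 = 0.7071
φ(d₁) = φ(-0.98) = 0.2468
vega = S·φ(d₁)·√T = 90·0.2468·0.7071 = 15.7061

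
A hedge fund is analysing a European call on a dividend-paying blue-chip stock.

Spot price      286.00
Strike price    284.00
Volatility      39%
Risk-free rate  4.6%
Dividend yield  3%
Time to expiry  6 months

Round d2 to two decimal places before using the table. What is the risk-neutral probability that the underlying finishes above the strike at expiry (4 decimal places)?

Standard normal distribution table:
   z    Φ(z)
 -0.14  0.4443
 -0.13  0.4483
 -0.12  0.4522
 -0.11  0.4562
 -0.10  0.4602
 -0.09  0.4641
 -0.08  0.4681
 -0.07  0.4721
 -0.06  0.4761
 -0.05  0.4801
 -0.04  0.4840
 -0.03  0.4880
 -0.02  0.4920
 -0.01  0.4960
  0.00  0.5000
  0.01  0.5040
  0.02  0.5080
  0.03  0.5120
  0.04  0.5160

σ√T = 0.39 × 0.7071 = 0.2758
d₁ = [ln(286/284) + (0.046 − 0.03 + 0.39²/2)·0.5] / 0.2758 = [0.0070 + 0.0460] / 0.2758 = 0.1923 ⇒ 0.19
d₂ = d₁ − σ√T = 0.1923 − 0.2758 = -0.0834 ⇒ -0.08
Pr(exercise) under Q = N(d₂) = 0.4681

0.4681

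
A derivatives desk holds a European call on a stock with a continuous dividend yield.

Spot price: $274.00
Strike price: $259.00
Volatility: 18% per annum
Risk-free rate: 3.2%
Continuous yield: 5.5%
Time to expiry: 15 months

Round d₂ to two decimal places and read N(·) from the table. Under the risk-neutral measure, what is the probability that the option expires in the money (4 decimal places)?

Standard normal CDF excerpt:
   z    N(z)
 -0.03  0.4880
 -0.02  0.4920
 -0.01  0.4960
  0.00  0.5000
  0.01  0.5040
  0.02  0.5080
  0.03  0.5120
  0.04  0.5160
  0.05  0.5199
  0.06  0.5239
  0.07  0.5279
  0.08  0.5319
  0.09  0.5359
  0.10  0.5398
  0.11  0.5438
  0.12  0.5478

σ√T = 0.18 × 1.1180 = 0.2012
d₁ = [ln(274/259) + (0.032 − 0.055 + 0.18²/2)·1.25] / 0.2012 = [0.0563 − 0.0085] / 0.2012 = 0.2375 ⇒ 0.24
d₂ = d₁ − σ√T = 0.2375 − 0.2012 = 0.0363 ⇒ 0.04
Pr(exercise) under Q = N(d₂) = 0.5160

0.5160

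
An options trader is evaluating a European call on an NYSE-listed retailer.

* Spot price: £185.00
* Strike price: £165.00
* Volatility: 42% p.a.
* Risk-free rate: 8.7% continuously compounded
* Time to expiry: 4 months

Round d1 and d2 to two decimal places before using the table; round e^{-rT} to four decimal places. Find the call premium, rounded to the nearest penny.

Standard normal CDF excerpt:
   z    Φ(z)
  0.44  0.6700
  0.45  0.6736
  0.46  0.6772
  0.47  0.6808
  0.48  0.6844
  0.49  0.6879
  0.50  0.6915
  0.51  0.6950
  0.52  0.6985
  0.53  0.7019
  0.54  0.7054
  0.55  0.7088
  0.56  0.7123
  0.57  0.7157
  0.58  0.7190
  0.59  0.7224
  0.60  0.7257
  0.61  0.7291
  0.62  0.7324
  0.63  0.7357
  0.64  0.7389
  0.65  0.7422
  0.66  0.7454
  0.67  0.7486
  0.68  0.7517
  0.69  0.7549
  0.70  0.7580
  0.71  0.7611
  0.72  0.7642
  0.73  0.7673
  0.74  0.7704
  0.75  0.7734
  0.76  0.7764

σ√T = 0.42·√0.3333 = 0.2425
d₁ = [ln(185/165) + (0.087 + 0.42²/2)·0.3333] / 0.2425 = [0.1144 + 0.0584] / 0.2425 = 0.7127 → 0.71
d₂ = d₁ − σ√T = 0.7127 − 0.2425 = 0.4702 → 0.47
e^(−rT) = e^(−0.087·0.3333) = 0.9714
N(d₁) = N(0.71) = 0.7611;  N(d₂) = N(0.47) = 0.6808
C = 185·0.7611 − 165·0.9714·0.6808 = 140.8035 − 109.1193 = 31.6842

£31.68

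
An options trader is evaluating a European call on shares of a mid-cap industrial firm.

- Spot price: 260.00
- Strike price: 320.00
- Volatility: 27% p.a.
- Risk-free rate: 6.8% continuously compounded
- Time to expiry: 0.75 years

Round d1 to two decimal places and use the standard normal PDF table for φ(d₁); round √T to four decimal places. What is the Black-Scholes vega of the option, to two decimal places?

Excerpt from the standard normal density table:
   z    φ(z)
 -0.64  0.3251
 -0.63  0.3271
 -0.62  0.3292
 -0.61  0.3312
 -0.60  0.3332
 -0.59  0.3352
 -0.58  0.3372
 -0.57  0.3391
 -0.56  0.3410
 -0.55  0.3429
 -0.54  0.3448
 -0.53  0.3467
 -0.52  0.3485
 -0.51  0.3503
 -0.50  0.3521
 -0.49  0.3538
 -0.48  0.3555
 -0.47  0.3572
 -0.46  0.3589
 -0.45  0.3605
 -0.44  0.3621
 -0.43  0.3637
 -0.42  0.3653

77.21

σ√T = 0.27 × 0.8660 = 0.2338
d₁ = [ln(260/320) + (0.068 + 0.27²/2)·0.75] / 0.2338 = [-0.2076 + 0.0783] / 0.2338 = -0.5530 ⇒ -0.55
√T = √0.75 = 0.8660
φ(d₁) = φ(-0.55) = 0.3429
vega = S·φ(d₁)·√T = 260·0.3429·0.8660 = 77.2074
(Vega is the same for a European call and put with the same parameters.)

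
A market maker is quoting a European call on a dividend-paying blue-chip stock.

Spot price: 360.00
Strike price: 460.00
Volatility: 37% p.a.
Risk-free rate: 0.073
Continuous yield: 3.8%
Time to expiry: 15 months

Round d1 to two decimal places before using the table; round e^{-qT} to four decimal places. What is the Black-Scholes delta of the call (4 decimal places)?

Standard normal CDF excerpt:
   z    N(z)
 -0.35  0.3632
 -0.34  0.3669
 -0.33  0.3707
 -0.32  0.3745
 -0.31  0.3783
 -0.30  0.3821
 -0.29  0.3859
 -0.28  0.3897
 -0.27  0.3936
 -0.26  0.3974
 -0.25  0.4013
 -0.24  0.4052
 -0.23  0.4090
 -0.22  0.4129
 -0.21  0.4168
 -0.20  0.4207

T = 1.25;  σ√T = 0.4137
d₁ = [ln(360/460) + (0.073 − 0.038 + 0.37²/2)·1.25] / 0.4137 = [-0.2451 + 0.1293] / 0.4137 = -0.2800 ≈ -0.28
N(d₁) = N(-0.28) = 0.3897
Δ_call = e^(−qT)·N(d₁) = 0.9536·0.3897 = 0.3716

0.3716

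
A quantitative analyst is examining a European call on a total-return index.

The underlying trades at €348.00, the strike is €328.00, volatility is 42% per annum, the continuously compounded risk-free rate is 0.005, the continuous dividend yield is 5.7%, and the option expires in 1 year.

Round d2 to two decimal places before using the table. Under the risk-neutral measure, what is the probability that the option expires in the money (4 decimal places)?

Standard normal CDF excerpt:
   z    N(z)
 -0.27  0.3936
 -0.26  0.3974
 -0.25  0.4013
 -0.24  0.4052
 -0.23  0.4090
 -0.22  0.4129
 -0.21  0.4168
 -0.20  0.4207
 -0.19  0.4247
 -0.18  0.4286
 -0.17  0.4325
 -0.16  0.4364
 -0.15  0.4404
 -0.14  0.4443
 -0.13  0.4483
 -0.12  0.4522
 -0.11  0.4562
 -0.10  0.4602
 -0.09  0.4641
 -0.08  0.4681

σ√T = 0.42 × 1.0000 = 0.4200
d₁ = [ln(348/328) + (0.005 − 0.057 + ½·0.42²)·1] / (σ√T) = (0.0592 + 0.0362) / 0.4200 = 0.2271 which rounds to 0.23
d₂ = 0.2271 − 0.4200 = -0.1929 which rounds to -0.19
Risk-neutral Pr[S_T > K] = N(d₂) = N(-0.19) = 0.4247

0.4247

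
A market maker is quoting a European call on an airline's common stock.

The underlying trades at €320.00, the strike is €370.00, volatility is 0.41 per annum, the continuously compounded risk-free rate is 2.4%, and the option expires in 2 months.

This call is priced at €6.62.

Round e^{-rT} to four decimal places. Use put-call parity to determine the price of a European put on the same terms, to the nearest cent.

€55.14

exp(−rT) = exp(−0.024·0.1667) = 0.9960
Put-call parity: C − P = S − K·e^(−rT) = 320 − 370·0.9960 = 320 − 368.5200 = -48.5200
P = C − (C − P) = 6.62 − (-48.5200) = 55.1400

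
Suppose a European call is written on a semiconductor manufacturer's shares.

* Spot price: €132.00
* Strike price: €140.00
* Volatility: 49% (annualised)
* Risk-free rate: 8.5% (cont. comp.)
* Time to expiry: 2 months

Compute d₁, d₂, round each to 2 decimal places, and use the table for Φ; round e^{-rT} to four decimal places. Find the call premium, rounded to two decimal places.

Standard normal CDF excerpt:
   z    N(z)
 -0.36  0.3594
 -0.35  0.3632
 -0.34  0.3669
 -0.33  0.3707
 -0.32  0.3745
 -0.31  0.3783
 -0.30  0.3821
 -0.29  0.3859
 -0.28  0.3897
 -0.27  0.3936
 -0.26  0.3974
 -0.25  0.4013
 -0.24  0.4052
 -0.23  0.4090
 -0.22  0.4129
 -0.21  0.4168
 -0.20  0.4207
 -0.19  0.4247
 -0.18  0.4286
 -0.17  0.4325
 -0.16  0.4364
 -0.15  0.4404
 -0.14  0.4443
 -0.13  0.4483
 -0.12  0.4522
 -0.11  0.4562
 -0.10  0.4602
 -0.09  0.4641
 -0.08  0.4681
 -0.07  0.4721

T = 0.1667;  σ√T = 0.2000
d₁ = [ln(132/140) + (0.085 + 0.49²/2)·0.1667] / 0.2000 = [-0.0588 + 0.0342] / 0.2000 = -0.1233 → -0.12
d₂ = d₁ − σ√T = -0.1233 − 0.2000 = -0.3233 → -0.32
exp(−rT) = exp(−0.085·0.1667) = 0.9859
N(d₁) = N(-0.12) = 0.4522;  N(d₂) = N(-0.32) = 0.3745
C = 132·0.4522 − 140·0.9859·0.3745 = 59.6904 − 51.6907 = 7.9997

€8.00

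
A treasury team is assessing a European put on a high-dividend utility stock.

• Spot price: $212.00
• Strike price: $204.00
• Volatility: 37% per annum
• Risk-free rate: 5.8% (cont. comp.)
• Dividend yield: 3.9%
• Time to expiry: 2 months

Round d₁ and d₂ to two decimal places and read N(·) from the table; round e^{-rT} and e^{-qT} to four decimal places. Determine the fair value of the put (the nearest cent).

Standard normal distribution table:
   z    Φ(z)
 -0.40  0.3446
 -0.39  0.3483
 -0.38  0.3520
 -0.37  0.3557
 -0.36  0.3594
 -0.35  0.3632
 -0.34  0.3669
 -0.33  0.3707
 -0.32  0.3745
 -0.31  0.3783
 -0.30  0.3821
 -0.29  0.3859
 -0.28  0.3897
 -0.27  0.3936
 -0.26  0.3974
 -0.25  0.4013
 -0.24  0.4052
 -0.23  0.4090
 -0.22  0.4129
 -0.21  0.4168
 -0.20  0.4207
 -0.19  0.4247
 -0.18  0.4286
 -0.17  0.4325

$8.50

T = 0.1667;  σ√T = 0.1511
d₁ = [ln(212/204) + (0.058 − 0.039 + 0.37²/2)·0.1667] / 0.1511 = [0.0385 + 0.0146] / 0.1511 = 0.3511 → 0.35
d₂ = d₁ − σ√T = 0.3511 − 0.1511 = 0.2001 → 0.20
exp(−qT) = exp(−0.039·0.1667) = 0.9935;  exp(−rT) = exp(−0.058·0.1667) = 0.9904
N(−d₂) = N(-0.20) = 0.4207;  N(−d₁) = N(-0.35) = 0.3632
P = 204·0.9904·0.4207 − 212·0.9935·0.3632 = 84.9989 − 76.4979 = 8.5010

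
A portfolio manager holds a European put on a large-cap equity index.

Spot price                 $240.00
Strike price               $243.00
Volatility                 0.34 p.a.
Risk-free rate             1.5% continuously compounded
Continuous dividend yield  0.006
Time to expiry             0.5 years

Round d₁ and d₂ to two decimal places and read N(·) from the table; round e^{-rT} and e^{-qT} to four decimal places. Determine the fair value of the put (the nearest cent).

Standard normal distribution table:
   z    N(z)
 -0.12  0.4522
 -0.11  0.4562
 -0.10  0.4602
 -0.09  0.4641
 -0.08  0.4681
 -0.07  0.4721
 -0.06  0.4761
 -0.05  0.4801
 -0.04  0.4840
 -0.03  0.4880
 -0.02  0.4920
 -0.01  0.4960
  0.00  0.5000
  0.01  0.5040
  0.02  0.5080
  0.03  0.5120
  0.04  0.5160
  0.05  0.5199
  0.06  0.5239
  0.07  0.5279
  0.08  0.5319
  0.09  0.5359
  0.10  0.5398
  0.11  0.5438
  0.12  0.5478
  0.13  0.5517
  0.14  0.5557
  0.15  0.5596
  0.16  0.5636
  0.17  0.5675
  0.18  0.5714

T = 0.5;  σ√T = 0.2404
d₁ = [ln(240/243) + (0.015 − 0.006 + 0.34²/2)·0.5] / 0.2404 = [-0.0124 + 0.0334] / 0.2404 = 0.0873 ≈ 0.09
d₂ = d₁ − σ√T = 0.0873 − 0.2404 = -0.1532 ≈ -0.15
e^(−qT) = e^(−0.006·0.5) = 0.9970;  e^(−rT) = e^(−0.015·0.5) = 0.9925
N(−d₂) = N(0.15) = 0.5596;  N(−d₁) = N(-0.09) = 0.4641
P = 243·0.9925·0.5596 − 240·0.9970·0.4641 = 134.9629 − 111.0498 = 23.9131

$23.91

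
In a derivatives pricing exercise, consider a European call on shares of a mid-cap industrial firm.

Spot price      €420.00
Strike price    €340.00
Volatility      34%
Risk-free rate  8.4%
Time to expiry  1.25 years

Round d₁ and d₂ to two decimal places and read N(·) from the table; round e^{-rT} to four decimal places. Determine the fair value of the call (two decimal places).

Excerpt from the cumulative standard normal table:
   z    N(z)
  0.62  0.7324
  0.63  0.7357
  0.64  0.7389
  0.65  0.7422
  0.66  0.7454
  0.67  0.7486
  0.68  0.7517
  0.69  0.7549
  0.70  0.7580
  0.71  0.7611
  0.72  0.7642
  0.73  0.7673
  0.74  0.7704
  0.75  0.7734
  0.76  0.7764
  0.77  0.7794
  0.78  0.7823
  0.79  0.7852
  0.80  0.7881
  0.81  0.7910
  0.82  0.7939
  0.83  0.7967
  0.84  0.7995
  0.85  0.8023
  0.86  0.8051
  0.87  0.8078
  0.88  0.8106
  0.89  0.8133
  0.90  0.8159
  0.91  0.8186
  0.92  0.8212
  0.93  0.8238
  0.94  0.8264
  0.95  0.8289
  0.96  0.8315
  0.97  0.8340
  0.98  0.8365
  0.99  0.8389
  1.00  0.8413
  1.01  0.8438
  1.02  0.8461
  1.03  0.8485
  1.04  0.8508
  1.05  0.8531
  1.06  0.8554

σ√T = 0.34 × 1.1180 = 0.3801
ln(S/K) + (r + σ²/2)T = ln(420/340) + (0.084 + 0.34²/2)·1.25 = 0.2113 + 0.1773 = 0.3886
d₁ = 0.3886 / 0.3801 = 1.0222 ≈ 1.02
d₂ = d₁ − σ√T = 1.0222 − 0.3801 = 0.6420 ≈ 0.64
exp(−rT) = exp(−0.084·1.25) = 0.9003
N(d₁) = N(1.02) = 0.8461;  N(d₂) = N(0.64) = 0.7389
C = 420·0.8461 − 340·0.9003·0.7389 = 355.3620 − 226.1788 = 129.1832

€129.18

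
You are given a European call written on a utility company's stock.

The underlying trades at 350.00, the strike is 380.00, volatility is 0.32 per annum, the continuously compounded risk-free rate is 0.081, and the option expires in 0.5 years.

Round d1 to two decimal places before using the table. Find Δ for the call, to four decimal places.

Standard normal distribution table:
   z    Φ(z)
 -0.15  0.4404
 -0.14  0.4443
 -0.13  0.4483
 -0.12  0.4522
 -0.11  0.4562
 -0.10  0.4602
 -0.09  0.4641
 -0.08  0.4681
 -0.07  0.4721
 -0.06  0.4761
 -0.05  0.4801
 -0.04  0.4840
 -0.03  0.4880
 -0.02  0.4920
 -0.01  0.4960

σ√T = 0.32·√0.5 = 0.2263
ln(S/K) + (r + σ²/2)T = ln(350/380) + (0.081 + 0.32²/2)·0.5 = -0.0822 + 0.0661 = -0.0161
d₁ = -0.0161 / 0.2263 = -0.0713 which rounds to -0.07
N(d₁) = N(-0.07) = 0.4721
Δ_call = N(d₁) = 0.4721

0.4721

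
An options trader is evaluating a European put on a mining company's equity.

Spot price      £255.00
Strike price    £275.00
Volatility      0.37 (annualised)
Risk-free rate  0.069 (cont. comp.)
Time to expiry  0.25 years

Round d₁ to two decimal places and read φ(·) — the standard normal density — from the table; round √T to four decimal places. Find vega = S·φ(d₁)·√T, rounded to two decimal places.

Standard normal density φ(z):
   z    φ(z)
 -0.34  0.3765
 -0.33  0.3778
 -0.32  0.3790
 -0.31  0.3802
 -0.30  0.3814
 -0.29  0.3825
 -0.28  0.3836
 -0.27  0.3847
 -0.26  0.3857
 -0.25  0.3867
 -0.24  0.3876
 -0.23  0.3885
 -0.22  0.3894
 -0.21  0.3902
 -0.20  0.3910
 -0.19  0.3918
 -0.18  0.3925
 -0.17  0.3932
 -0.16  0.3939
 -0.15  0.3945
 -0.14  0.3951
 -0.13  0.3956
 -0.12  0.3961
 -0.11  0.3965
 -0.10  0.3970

49.65

σ√T = 0.37 × 0.5000 = 0.1850
d₁ = [ln(255/275) + (0.069 + ½·0.37²)·0.25] / (σ√T) = (-0.0755 + 0.0344) / 0.1850 = -0.2224 → -0.22
√T = √0.25 = 0.5000
φ(d₁) = φ(-0.22) = 0.3894
vega = S·φ(d₁)·√T = 255·0.3894·0.5000 = 49.6485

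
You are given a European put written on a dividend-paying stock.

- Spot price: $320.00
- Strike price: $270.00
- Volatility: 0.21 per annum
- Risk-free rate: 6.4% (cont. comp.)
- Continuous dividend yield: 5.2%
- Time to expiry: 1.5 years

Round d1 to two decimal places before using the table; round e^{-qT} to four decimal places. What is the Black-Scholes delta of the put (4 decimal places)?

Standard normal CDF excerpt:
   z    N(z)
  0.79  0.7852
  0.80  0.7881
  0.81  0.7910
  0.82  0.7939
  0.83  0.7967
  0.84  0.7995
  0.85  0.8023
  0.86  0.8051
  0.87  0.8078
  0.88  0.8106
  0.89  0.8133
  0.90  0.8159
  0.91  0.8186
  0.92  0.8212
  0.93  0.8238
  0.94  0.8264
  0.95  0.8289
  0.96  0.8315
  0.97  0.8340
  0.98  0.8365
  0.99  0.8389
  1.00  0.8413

σ√T = 0.21·√1.5 = 0.2572
ln(S/K) + (r − q + σ²/2)T = ln(320/270) + (0.064 − 0.052 + 0.21²/2)·1.5 = 0.1699 + 0.0511 = 0.2210
d₁ = 0.2210 / 0.2572 = 0.8592 ⇒ 0.86
N(d₁) = N(0.86) = 0.8051
Δ_put = e^(−qT)·(N(d₁) − 1) = 0.9250·(0.8051 − 1) = -0.1803

-0.1803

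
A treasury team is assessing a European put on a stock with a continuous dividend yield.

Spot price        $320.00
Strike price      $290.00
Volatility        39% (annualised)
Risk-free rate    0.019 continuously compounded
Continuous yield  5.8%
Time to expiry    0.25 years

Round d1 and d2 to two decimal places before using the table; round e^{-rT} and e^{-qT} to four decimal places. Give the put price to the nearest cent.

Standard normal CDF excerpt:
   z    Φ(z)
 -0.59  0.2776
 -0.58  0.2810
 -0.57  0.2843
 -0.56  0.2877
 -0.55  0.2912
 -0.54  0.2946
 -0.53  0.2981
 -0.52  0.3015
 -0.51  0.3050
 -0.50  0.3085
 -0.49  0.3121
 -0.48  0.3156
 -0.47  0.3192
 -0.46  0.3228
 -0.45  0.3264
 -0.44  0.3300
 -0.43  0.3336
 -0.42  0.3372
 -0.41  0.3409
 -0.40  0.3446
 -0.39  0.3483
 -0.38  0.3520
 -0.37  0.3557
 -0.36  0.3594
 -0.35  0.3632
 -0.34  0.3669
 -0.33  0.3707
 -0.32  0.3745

σ√T = 0.39 × 0.5000 = 0.1950
d₁ = [ln(320/290) + (0.019 − 0.058 + ½·0.39²)·0.25] / (σ√T) = (0.0984 + 0.0093) / 0.1950 = 0.5523 ≈ 0.55
d₂ = 0.5523 − 0.1950 = 0.3573 ≈ 0.36
exp(−qT) = exp(−0.058·0.25) = 0.9856;  exp(−rT) = exp(−0.019·0.25) = 0.9953
P = 290·0.9953·N(-0.36) − 320·0.9856·N(-0.55) = 290·0.9953·0.3594 − 320·0.9856·0.2912 = 103.7361 − 91.8422 = 11.8940

$11.89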